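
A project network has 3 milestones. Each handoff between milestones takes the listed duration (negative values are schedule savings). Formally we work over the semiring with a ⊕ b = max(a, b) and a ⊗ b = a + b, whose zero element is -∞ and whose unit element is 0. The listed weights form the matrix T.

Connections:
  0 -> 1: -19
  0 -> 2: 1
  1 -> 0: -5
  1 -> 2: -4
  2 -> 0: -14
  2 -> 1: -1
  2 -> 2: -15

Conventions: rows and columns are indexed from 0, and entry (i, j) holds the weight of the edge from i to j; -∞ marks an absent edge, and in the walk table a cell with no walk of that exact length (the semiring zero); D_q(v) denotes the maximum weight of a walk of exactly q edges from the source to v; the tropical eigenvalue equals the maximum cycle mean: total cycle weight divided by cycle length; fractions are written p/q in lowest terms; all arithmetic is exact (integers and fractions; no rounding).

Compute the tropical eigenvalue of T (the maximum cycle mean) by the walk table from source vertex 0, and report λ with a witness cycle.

q=0: [0, -∞, -∞]
q=1: [-∞, -19, 1]
q=2: [-13, 0, -14]
q=3: [-5, -15, -4]
Optimal cycle mean attained by: cycle 0->2->1->0, total 1 + (-1) + (-5), length 3.
Answer: λ = -5/3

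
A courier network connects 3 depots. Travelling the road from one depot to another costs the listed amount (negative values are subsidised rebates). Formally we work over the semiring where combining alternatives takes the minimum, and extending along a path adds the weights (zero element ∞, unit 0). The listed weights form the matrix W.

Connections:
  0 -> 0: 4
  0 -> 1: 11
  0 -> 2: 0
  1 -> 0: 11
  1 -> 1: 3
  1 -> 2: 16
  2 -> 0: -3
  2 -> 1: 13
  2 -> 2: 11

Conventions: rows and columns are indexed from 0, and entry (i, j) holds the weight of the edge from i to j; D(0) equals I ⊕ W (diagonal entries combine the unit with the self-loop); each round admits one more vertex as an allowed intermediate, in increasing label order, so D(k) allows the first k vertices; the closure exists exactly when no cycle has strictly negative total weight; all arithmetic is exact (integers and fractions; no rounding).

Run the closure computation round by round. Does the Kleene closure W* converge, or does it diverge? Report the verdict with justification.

D(0):
  [0, 11, 0]
  [11, 0, 16]
  [-3, 13, 0]
Detection: at round 1, diagonal entry (2, 2) turns strictly negative.
Key observation: the cycle 2->0->2 has total weight (-3) + 0, which is strictly negative.
Answer: DIVERGES — negative cycle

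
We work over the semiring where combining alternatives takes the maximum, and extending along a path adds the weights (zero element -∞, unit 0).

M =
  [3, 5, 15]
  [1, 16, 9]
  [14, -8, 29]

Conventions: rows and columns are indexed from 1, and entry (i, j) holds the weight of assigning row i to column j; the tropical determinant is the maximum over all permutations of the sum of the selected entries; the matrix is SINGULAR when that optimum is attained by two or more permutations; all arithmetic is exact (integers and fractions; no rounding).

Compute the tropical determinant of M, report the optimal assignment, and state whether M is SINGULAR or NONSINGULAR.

σ = (1, 2, 3): 3 + 16 + 29 = 48
σ = (1, 3, 2): 3 + 9 + (-8) = 4
σ = (2, 1, 3): 5 + 1 + 29 = 35
σ = (2, 3, 1): 5 + 9 + 14 = 28
σ = (3, 1, 2): 15 + 1 + (-8) = 8
σ = (3, 2, 1): 15 + 16 + 14 = 45
Optimal value attained by: σ = (1, 2, 3).
Answer: det⊕(M) = 48; verdict: NONSINGULAR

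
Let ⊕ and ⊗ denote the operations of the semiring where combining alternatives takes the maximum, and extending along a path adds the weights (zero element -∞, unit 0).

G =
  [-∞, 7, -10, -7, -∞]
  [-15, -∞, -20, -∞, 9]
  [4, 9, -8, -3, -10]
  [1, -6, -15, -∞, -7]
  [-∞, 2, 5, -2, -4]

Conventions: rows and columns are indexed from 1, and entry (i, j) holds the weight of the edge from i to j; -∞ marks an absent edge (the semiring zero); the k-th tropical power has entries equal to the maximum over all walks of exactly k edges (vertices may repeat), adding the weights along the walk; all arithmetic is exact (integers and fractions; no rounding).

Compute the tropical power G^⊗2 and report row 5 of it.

G^⊗2:
  [-6, -1, -13, -13, 16]
  [-16, 11, 14, 7, 5]
  [-2, 11, -5, -3, 18]
  [-11, 8, -2, -6, 3]
  [9, 14, 1, 2, 11]
Answer: row 5 of G^⊗2 = [9, 14, 1, 2, 11]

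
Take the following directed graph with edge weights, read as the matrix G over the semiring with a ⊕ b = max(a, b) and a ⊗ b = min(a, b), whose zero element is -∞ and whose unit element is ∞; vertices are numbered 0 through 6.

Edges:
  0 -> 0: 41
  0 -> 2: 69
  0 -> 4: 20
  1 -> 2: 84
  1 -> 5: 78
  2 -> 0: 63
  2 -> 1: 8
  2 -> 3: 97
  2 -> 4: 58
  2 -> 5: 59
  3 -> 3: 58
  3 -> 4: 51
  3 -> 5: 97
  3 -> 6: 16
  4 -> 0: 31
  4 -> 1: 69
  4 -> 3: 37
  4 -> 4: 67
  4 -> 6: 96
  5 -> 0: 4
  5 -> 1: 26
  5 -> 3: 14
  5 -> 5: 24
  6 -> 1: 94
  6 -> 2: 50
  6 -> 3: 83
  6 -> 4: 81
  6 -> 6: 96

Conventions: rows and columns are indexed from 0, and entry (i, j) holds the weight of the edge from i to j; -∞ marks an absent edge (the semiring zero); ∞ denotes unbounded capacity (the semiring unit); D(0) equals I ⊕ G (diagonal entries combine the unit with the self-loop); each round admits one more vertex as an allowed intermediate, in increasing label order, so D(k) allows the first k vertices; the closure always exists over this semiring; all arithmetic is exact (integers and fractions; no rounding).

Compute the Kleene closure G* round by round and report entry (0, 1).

D(0):
  [∞, -∞, 69, -∞, 20, -∞, -∞]
  [-∞, ∞, 84, -∞, -∞, 78, -∞]
  [63, 8, ∞, 97, 58, 59, -∞]
  [-∞, -∞, -∞, ∞, 51, 97, 16]
  [31, 69, -∞, 37, ∞, -∞, 96]
  [4, 26, -∞, 14, -∞, ∞, -∞]
  [-∞, 94, 50, 83, 81, -∞, ∞]
D(1):
  [∞, -∞, 69, -∞, 20, -∞, -∞]
  [-∞, ∞, 84, -∞, -∞, 78, -∞]
  [63, 8, ∞, 97, 58, 59, -∞]
  [-∞, -∞, -∞, ∞, 51, 97, 16]
  [31, 69, 31, 37, ∞, -∞, 96]
  [4, 26, 4, 14, 4, ∞, -∞]
  [-∞, 94, 50, 83, 81, -∞, ∞]
D(2):
  [∞, -∞, 69, -∞, 20, -∞, -∞]
  [-∞, ∞, 84, -∞, -∞, 78, -∞]
  [63, 8, ∞, 97, 58, 59, -∞]
  [-∞, -∞, -∞, ∞, 51, 97, 16]
  [31, 69, 69, 37, ∞, 69, 96]
  [4, 26, 26, 14, 4, ∞, -∞]
  [-∞, 94, 84, 83, 81, 78, ∞]
D(3):
  [∞, 8, 69, 69, 58, 59, -∞]
  [63, ∞, 84, 84, 58, 78, -∞]
  [63, 8, ∞, 97, 58, 59, -∞]
  [-∞, -∞, -∞, ∞, 51, 97, 16]
  [63, 69, 69, 69, ∞, 69, 96]
  [26, 26, 26, 26, 26, ∞, -∞]
  [63, 94, 84, 84, 81, 78, ∞]
D(4):
  [∞, 8, 69, 69, 58, 69, 16]
  [63, ∞, 84, 84, 58, 84, 16]
  [63, 8, ∞, 97, 58, 97, 16]
  [-∞, -∞, -∞, ∞, 51, 97, 16]
  [63, 69, 69, 69, ∞, 69, 96]
  [26, 26, 26, 26, 26, ∞, 16]
  [63, 94, 84, 84, 81, 84, ∞]
D(5):
  [∞, 58, 69, 69, 58, 69, 58]
  [63, ∞, 84, 84, 58, 84, 58]
  [63, 58, ∞, 97, 58, 97, 58]
  [51, 51, 51, ∞, 51, 97, 51]
  [63, 69, 69, 69, ∞, 69, 96]
  [26, 26, 26, 26, 26, ∞, 26]
  [63, 94, 84, 84, 81, 84, ∞]
D(6):
  [∞, 58, 69, 69, 58, 69, 58]
  [63, ∞, 84, 84, 58, 84, 58]
  [63, 58, ∞, 97, 58, 97, 58]
  [51, 51, 51, ∞, 51, 97, 51]
  [63, 69, 69, 69, ∞, 69, 96]
  [26, 26, 26, 26, 26, ∞, 26]
  [63, 94, 84, 84, 81, 84, ∞]
D(7):
  [∞, 58, 69, 69, 58, 69, 58]
  [63, ∞, 84, 84, 58, 84, 58]
  [63, 58, ∞, 97, 58, 97, 58]
  [51, 51, 51, ∞, 51, 97, 51]
  [63, 94, 84, 84, ∞, 84, 96]
  [26, 26, 26, 26, 26, ∞, 26]
  [63, 94, 84, 84, 81, 84, ∞]
Answer: G*[0][1] = 58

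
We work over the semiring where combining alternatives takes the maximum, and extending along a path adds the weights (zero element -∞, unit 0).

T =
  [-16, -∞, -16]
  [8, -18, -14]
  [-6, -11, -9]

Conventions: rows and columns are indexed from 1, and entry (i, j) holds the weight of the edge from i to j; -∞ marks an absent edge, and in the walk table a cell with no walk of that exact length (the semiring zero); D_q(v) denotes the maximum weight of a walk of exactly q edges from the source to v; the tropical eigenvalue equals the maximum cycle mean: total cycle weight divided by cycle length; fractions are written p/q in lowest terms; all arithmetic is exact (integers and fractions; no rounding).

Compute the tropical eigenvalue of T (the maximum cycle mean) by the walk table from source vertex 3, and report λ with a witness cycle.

q=0: [-∞, -∞, 0]
q=1: [-6, -11, -9]
q=2: [-3, -20, -18]
q=3: [-12, -29, -19]
Optimal cycle mean attained by: cycle 1->3->2->1, total (-16) + (-11) + 8, length 3.
Answer: λ = -19/3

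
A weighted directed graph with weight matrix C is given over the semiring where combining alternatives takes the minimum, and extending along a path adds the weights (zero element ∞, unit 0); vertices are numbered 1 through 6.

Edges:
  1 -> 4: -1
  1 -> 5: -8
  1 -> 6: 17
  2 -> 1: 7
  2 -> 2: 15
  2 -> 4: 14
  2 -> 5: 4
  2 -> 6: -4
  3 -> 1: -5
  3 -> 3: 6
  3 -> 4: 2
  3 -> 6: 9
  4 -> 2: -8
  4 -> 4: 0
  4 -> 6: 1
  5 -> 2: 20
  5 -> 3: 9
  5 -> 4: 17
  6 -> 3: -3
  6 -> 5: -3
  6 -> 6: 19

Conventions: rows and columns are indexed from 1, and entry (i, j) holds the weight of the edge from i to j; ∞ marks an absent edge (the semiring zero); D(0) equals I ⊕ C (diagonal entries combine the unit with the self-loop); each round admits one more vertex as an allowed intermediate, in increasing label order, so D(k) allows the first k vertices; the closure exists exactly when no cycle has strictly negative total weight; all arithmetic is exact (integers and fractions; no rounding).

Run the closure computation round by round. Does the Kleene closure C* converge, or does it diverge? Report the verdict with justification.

D(0):
  [0, ∞, ∞, -1, -8, 17]
  [7, 0, ∞, 14, 4, -4]
  [-5, ∞, 0, 2, ∞, 9]
  [∞, -8, ∞, 0, ∞, 1]
  [∞, 20, 9, 17, 0, ∞]
  [∞, ∞, -3, ∞, -3, 0]
D(1):
  [0, ∞, ∞, -1, -8, 17]
  [7, 0, ∞, 6, -1, -4]
  [-5, ∞, 0, -6, -13, 9]
  [∞, -8, ∞, 0, ∞, 1]
  [∞, 20, 9, 17, 0, ∞]
  [∞, ∞, -3, ∞, -3, 0]
Detection: at round 2, diagonal entry (4, 4) turns strictly negative.
Key observation: the cycle 4->2->1->4 has total weight (-8) + 7 + (-1), which is strictly negative.
Answer: DIVERGES — negative cycle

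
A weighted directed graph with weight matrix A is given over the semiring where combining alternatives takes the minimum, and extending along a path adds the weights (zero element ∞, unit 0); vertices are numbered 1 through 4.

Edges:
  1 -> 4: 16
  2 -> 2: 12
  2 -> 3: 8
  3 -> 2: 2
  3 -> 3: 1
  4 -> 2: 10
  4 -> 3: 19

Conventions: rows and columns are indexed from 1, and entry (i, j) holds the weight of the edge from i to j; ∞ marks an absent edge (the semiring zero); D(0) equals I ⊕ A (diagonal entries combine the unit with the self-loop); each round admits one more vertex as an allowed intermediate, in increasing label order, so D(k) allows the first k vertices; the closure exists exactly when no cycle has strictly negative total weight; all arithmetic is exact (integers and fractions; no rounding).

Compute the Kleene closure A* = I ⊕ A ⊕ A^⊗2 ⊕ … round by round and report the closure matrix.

D(0):
  [0, ∞, ∞, 16]
  [∞, 0, 8, ∞]
  [∞, 2, 0, ∞]
  [∞, 10, 19, 0]
D(1):
  [0, ∞, ∞, 16]
  [∞, 0, 8, ∞]
  [∞, 2, 0, ∞]
  [∞, 10, 19, 0]
D(2):
  [0, ∞, ∞, 16]
  [∞, 0, 8, ∞]
  [∞, 2, 0, ∞]
  [∞, 10, 18, 0]
D(3):
  [0, ∞, ∞, 16]
  [∞, 0, 8, ∞]
  [∞, 2, 0, ∞]
  [∞, 10, 18, 0]
D(4):
  [0, 26, 34, 16]
  [∞, 0, 8, ∞]
  [∞, 2, 0, ∞]
  [∞, 10, 18, 0]
Answer: A* = [[0, 26, 34, 16], [∞, 0, 8, ∞], [∞, 2, 0, ∞], [∞, 10, 18, 0]]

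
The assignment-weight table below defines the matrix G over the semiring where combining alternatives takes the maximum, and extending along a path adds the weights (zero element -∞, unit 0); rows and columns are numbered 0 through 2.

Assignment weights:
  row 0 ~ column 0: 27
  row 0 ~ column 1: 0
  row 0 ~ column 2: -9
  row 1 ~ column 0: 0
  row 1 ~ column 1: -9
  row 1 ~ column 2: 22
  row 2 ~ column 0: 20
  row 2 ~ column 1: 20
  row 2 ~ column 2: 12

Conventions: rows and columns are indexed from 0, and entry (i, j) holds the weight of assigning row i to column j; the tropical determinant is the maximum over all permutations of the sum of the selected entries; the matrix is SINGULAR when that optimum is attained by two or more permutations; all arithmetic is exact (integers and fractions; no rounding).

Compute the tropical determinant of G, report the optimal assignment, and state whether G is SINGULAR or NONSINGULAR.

σ = (0, 1, 2): 27 + (-9) + 12 = 30
σ = (0, 2, 1): 27 + 22 + 20 = 69
σ = (1, 0, 2): 0 + 0 + 12 = 12
σ = (1, 2, 0): 0 + 22 + 20 = 42
σ = (2, 0, 1): (-9) + 0 + 20 = 11
σ = (2, 1, 0): (-9) + (-9) + 20 = 2
Optimal value attained by: σ = (0, 2, 1).
Answer: det⊕(G) = 69; verdict: NONSINGULAR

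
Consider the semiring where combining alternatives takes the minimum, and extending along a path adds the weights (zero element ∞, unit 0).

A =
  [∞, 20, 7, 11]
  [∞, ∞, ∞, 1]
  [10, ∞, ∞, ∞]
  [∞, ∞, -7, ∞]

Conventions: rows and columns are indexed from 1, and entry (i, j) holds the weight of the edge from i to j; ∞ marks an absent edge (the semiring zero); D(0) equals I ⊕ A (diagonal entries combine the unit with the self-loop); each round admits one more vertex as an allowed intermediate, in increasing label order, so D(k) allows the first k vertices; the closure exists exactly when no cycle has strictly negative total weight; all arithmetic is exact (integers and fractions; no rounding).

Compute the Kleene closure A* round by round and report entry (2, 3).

D(0):
  [0, 20, 7, 11]
  [∞, 0, ∞, 1]
  [10, ∞, 0, ∞]
  [∞, ∞, -7, 0]
D(1):
  [0, 20, 7, 11]
  [∞, 0, ∞, 1]
  [10, 30, 0, 21]
  [∞, ∞, -7, 0]
D(2):
  [0, 20, 7, 11]
  [∞, 0, ∞, 1]
  [10, 30, 0, 21]
  [∞, ∞, -7, 0]
D(3):
  [0, 20, 7, 11]
  [∞, 0, ∞, 1]
  [10, 30, 0, 21]
  [3, 23, -7, 0]
D(4):
  [0, 20, 4, 11]
  [4, 0, -6, 1]
  [10, 30, 0, 21]
  [3, 23, -7, 0]
Answer: A*[2][3] = -6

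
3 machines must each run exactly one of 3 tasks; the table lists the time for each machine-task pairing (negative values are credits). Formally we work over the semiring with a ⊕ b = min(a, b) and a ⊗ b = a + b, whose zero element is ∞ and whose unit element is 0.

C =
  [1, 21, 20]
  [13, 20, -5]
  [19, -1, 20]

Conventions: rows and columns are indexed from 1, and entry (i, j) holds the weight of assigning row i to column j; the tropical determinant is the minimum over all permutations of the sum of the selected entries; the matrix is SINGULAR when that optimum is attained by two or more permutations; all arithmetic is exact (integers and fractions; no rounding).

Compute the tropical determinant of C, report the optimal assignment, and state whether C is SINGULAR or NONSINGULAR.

σ = (1, 2, 3): 1 + 20 + 20 = 41
σ = (1, 3, 2): 1 + (-5) + (-1) = -5
σ = (2, 1, 3): 21 + 13 + 20 = 54
σ = (2, 3, 1): 21 + (-5) + 19 = 35
σ = (3, 1, 2): 20 + 13 + (-1) = 32
σ = (3, 2, 1): 20 + 20 + 19 = 59
Optimal value attained by: σ = (1, 3, 2).
Answer: det⊕(C) = -5; verdict: NONSINGULAR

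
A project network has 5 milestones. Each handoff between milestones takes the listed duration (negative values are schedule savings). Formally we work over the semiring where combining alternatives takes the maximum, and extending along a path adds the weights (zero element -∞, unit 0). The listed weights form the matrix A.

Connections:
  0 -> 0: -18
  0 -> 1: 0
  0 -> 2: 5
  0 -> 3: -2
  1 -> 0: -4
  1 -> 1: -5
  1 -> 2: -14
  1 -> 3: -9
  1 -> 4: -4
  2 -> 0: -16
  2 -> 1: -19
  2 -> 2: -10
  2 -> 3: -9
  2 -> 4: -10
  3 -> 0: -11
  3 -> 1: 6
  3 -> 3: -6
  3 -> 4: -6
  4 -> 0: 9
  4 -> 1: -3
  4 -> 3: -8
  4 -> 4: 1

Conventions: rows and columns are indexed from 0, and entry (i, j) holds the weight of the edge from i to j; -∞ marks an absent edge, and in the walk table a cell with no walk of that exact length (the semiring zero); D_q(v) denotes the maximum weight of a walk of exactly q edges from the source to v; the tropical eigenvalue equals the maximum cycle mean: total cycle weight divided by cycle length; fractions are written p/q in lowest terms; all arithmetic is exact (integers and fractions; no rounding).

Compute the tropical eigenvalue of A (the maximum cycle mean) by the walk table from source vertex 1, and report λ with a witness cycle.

q=0: [-∞, 0, -∞, -∞, -∞]
q=1: [-4, -5, -14, -9, -4]
q=2: [5, -3, 1, -6, -3]
q=3: [6, 5, 10, 3, -2]
q=4: [7, 9, 11, 4, 1]
q=5: [10, 10, 12, 5, 5]
Optimal cycle mean attained by: cycle 0->3->1->4->0, total (-2) + 6 + (-4) + 9, length 4.
Answer: λ = 9/4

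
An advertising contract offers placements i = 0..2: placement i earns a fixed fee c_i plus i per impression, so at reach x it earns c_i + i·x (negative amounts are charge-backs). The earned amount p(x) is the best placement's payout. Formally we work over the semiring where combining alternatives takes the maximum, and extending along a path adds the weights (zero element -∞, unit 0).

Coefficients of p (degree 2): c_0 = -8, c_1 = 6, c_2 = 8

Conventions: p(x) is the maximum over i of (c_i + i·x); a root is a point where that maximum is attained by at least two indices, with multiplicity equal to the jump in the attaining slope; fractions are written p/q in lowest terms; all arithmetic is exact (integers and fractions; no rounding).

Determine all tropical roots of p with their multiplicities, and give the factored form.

hull edge (i=0, c=-8) to (i=1, c=6): slope 14, span 1
hull edge (i=1, c=6) to (i=2, c=8): slope 2, span 1
Factored form: p(x) = 8 ⊗ (x ⊕ (-14)) ⊗ (x ⊕ (-2))
Answer: roots = -14 (mult 1), -2 (mult 1)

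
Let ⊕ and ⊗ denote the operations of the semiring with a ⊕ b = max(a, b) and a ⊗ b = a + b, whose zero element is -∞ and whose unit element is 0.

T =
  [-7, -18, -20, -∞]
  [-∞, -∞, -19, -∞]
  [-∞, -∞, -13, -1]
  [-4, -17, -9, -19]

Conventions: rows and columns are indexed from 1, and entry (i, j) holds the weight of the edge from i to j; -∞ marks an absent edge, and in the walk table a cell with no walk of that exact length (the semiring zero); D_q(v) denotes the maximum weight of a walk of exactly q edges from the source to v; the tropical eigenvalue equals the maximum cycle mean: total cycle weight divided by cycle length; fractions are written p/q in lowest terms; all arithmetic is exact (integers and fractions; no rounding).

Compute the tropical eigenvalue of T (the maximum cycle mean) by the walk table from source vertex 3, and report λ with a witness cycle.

q=0: [-∞, -∞, 0, -∞]
q=1: [-∞, -∞, -13, -1]
q=2: [-5, -18, -10, -14]
q=3: [-12, -23, -23, -11]
q=4: [-15, -28, -20, -24]
Optimal cycle mean attained by: cycle 3->4->3, total (-1) + (-9), length 2.
Answer: λ = -5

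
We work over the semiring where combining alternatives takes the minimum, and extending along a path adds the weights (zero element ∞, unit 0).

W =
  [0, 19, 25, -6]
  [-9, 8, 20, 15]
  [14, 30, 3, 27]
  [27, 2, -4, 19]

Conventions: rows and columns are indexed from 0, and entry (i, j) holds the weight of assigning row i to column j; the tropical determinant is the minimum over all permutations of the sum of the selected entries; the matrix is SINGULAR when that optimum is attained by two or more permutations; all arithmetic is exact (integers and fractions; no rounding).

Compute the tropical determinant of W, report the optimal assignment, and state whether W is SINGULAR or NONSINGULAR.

σ = (0, 1, 2, 3): 0 + 8 + 3 + 19 = 30
σ = (0, 1, 3, 2): 0 + 8 + 27 + (-4) = 31
σ = (0, 2, 1, 3): 0 + 20 + 30 + 19 = 69
σ = (0, 2, 3, 1): 0 + 20 + 27 + 2 = 49
σ = (0, 3, 1, 2): 0 + 15 + 30 + (-4) = 41
σ = (0, 3, 2, 1): 0 + 15 + 3 + 2 = 20
σ = (1, 0, 2, 3): 19 + (-9) + 3 + 19 = 32
σ = (1, 0, 3, 2): 19 + (-9) + 27 + (-4) = 33
σ = (1, 2, 0, 3): 19 + 20 + 14 + 19 = 72
σ = (1, 2, 3, 0): 19 + 20 + 27 + 27 = 93
σ = (1, 3, 0, 2): 19 + 15 + 14 + (-4) = 44
σ = (1, 3, 2, 0): 19 + 15 + 3 + 27 = 64
σ = (2, 0, 1, 3): 25 + (-9) + 30 + 19 = 65
σ = (2, 0, 3, 1): 25 + (-9) + 27 + 2 = 45
σ = (2, 1, 0, 3): 25 + 8 + 14 + 19 = 66
σ = (2, 1, 3, 0): 25 + 8 + 27 + 27 = 87
σ = (2, 3, 0, 1): 25 + 15 + 14 + 2 = 56
σ = (2, 3, 1, 0): 25 + 15 + 30 + 27 = 97
σ = (3, 0, 1, 2): (-6) + (-9) + 30 + (-4) = 11
σ = (3, 0, 2, 1): (-6) + (-9) + 3 + 2 = -10
σ = (3, 1, 0, 2): (-6) + 8 + 14 + (-4) = 12
σ = (3, 1, 2, 0): (-6) + 8 + 3 + 27 = 32
σ = (3, 2, 0, 1): (-6) + 20 + 14 + 2 = 30
σ = (3, 2, 1, 0): (-6) + 20 + 30 + 27 = 71
Optimal value attained by: σ = (3, 0, 2, 1).
Answer: det⊕(W) = -10; verdict: NONSINGULAR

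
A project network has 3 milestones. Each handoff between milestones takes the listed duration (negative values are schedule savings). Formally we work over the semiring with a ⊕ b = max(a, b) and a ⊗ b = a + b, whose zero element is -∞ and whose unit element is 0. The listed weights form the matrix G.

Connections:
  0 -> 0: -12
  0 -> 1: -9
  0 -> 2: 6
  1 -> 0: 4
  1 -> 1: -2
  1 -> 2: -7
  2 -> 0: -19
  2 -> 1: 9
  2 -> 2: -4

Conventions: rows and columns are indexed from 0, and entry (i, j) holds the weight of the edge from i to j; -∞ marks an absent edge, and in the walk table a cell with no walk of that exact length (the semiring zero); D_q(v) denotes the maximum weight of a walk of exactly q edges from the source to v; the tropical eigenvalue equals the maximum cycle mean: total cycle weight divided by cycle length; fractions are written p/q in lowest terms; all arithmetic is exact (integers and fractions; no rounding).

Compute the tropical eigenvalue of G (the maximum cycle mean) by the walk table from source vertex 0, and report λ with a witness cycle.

q=0: [0, -∞, -∞]
q=1: [-12, -9, 6]
q=2: [-5, 15, 2]
q=3: [19, 13, 8]
Optimal cycle mean attained by: cycle 0->2->1->0, total 6 + 9 + 4, length 3.
Answer: λ = 19/3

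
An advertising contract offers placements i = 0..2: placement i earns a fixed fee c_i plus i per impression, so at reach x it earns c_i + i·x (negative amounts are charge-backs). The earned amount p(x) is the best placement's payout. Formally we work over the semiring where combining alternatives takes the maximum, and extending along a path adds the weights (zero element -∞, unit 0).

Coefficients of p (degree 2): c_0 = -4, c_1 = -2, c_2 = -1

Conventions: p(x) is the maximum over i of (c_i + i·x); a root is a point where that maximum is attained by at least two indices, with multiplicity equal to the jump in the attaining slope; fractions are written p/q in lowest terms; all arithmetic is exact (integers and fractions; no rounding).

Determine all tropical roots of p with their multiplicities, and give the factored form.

hull edge (i=0, c=-4) to (i=1, c=-2): slope 2, span 1
hull edge (i=1, c=-2) to (i=2, c=-1): slope 1, span 1
Factored form: p(x) = -1 ⊗ (x ⊕ (-2)) ⊗ (x ⊕ (-1))
Answer: roots = -2 (mult 1), -1 (mult 1)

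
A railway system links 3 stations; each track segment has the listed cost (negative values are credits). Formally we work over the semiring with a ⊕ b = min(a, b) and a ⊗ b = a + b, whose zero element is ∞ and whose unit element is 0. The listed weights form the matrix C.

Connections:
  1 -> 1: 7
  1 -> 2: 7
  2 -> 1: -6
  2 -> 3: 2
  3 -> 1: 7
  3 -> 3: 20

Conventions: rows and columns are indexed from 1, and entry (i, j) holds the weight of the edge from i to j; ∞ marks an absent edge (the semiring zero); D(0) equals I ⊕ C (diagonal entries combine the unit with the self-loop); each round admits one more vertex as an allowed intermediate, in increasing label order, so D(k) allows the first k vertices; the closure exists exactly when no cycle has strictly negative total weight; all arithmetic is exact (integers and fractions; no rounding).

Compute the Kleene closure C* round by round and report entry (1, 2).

D(0):
  [0, 7, ∞]
  [-6, 0, 2]
  [7, ∞, 0]
D(1):
  [0, 7, ∞]
  [-6, 0, 2]
  [7, 14, 0]
D(2):
  [0, 7, 9]
  [-6, 0, 2]
  [7, 14, 0]
D(3):
  [0, 7, 9]
  [-6, 0, 2]
  [7, 14, 0]
Answer: C*[1][2] = 7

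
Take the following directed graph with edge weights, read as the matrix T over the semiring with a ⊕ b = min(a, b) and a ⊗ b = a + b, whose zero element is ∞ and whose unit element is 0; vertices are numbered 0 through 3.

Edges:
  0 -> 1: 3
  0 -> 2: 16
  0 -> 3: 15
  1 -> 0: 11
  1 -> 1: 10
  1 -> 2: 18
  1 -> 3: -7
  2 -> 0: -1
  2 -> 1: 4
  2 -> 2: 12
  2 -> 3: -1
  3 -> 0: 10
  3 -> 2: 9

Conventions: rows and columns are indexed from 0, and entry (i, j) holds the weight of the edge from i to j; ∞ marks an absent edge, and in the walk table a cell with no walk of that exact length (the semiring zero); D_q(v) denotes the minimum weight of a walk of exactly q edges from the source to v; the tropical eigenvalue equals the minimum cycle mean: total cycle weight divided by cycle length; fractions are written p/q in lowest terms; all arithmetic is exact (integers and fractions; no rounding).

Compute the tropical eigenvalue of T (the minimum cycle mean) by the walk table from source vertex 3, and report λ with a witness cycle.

q=0: [∞, ∞, ∞, 0]
q=1: [10, ∞, 9, ∞]
q=2: [8, 13, 21, 8]
q=3: [18, 11, 17, 6]
q=4: [16, 21, 15, 4]
Optimal cycle mean attained by: cycle 0->1->3->2->0, total 3 + (-7) + 9 + (-1), length 4.
Answer: λ = 1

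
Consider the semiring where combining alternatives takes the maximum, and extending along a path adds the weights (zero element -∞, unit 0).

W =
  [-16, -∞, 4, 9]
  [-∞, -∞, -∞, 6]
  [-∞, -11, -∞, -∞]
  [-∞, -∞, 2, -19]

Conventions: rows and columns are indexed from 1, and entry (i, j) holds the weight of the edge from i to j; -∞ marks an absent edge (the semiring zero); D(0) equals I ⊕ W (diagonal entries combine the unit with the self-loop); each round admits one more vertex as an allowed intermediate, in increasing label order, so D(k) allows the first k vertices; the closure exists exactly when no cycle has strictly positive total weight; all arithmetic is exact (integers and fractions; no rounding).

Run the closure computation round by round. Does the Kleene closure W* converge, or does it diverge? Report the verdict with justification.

D(0):
  [0, -∞, 4, 9]
  [-∞, 0, -∞, 6]
  [-∞, -11, 0, -∞]
  [-∞, -∞, 2, 0]
D(1):
  [0, -∞, 4, 9]
  [-∞, 0, -∞, 6]
  [-∞, -11, 0, -∞]
  [-∞, -∞, 2, 0]
D(2):
  [0, -∞, 4, 9]
  [-∞, 0, -∞, 6]
  [-∞, -11, 0, -5]
  [-∞, -∞, 2, 0]
D(3):
  [0, -7, 4, 9]
  [-∞, 0, -∞, 6]
  [-∞, -11, 0, -5]
  [-∞, -9, 2, 0]
D(4):
  [0, 0, 11, 9]
  [-∞, 0, 8, 6]
  [-∞, -11, 0, -5]
  [-∞, -9, 2, 0]
Key observation: every diagonal entry stays at the unit through all rounds, so no improving cycle exists.
Answer: CONVERGES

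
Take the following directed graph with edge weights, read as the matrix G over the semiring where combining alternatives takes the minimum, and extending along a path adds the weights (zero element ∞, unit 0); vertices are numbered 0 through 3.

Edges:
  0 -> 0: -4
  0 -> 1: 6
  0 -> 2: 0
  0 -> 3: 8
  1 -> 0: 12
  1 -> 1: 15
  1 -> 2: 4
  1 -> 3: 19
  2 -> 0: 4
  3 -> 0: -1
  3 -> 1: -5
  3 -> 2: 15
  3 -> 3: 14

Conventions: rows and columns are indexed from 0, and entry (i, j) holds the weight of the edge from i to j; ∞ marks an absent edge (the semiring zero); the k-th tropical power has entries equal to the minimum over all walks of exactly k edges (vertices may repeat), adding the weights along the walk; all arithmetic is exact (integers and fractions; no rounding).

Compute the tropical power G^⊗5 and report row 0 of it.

G^⊗2:
  [-8, 2, -4, 4]
  [8, 14, 12, 20]
  [0, 10, 4, 12]
  [-5, 5, -1, 7]
G^⊗3:
  [-12, -2, -8, 0]
  [4, 14, 8, 16]
  [-4, 6, 0, 8]
  [-9, 1, -5, 3]
G^⊗4:
  [-16, -6, -12, -4]
  [0, 10, 4, 12]
  [-8, 2, -4, 4]
  [-13, -3, -9, -1]
G^⊗5:
  [-20, -10, -16, -8]
  [-4, 6, 0, 8]
  [-12, -2, -8, 0]
  [-17, -7, -13, -5]
Answer: row 0 of G^⊗5 = [-20, -10, -16, -8]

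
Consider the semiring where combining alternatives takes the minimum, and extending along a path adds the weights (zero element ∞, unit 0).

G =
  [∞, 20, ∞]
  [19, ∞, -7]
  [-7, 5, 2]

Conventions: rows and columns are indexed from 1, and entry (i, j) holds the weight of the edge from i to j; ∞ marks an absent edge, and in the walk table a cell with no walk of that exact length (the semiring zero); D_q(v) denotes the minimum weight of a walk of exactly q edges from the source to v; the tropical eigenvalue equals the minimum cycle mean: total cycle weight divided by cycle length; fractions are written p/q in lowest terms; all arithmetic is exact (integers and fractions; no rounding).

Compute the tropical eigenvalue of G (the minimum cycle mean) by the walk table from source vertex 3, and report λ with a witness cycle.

q=0: [∞, ∞, 0]
q=1: [-7, 5, 2]
q=2: [-5, 7, -2]
q=3: [-9, 3, 0]
Optimal cycle mean attained by: cycle 2->3->2, total (-7) + 5, length 2.
Answer: λ = -1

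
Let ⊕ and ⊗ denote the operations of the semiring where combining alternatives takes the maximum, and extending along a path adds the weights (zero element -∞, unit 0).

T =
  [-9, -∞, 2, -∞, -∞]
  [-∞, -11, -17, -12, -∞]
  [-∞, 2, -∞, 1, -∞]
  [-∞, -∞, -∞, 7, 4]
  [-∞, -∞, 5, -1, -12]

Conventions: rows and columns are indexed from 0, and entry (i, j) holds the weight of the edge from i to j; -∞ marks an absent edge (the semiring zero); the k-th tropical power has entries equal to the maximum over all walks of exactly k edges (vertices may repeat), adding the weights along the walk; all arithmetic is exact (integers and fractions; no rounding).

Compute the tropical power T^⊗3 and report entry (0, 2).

T^⊗2:
  [-18, 4, -7, 3, -∞]
  [-∞, -15, -28, -5, -8]
  [-∞, -9, -15, 8, 5]
  [-∞, -∞, 9, 14, 11]
  [-∞, 7, -7, 6, 3]
T^⊗3:
  [-27, -5, -13, 10, 7]
  [-∞, -26, -3, 2, -1]
  [-∞, -13, 10, 15, 12]
  [-∞, 11, 16, 21, 18]
  [-∞, -4, 8, 13, 10]
Key observation: the optimum is the walk 0->2->1->2, with weight 2 + 2 + (-17) = -13.
Optimal value attained by: walk 0->2->1->2.
Answer: (T^⊗3)[0][2] = -13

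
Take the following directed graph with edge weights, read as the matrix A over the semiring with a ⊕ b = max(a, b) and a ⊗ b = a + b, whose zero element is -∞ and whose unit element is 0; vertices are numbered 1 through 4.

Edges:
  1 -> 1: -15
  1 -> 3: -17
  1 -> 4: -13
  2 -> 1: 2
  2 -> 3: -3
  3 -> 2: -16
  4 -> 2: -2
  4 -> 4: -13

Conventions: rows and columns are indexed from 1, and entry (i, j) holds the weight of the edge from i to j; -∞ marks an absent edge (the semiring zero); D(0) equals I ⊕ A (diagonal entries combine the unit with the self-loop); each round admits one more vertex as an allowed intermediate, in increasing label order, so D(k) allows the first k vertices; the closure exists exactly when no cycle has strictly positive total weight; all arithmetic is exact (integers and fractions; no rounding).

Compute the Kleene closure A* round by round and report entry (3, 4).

D(0):
  [0, -∞, -17, -13]
  [2, 0, -3, -∞]
  [-∞, -16, 0, -∞]
  [-∞, -2, -∞, 0]
D(1):
  [0, -∞, -17, -13]
  [2, 0, -3, -11]
  [-∞, -16, 0, -∞]
  [-∞, -2, -∞, 0]
D(2):
  [0, -∞, -17, -13]
  [2, 0, -3, -11]
  [-14, -16, 0, -27]
  [0, -2, -5, 0]
D(3):
  [0, -33, -17, -13]
  [2, 0, -3, -11]
  [-14, -16, 0, -27]
  [0, -2, -5, 0]
D(4):
  [0, -15, -17, -13]
  [2, 0, -3, -11]
  [-14, -16, 0, -27]
  [0, -2, -5, 0]
Answer: A*[3][4] = -27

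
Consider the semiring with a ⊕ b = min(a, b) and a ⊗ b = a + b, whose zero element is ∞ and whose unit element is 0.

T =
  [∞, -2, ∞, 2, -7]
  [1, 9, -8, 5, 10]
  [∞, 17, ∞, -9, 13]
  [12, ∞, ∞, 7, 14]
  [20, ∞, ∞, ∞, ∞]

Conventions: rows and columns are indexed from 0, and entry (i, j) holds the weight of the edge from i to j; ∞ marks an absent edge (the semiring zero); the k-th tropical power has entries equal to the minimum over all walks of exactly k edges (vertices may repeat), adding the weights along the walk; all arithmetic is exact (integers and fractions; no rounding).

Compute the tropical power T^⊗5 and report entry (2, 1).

T^⊗2:
  [-1, 7, -10, 3, 8]
  [10, -1, 1, -17, -6]
  [3, 26, 9, -2, 5]
  [19, 10, ∞, 14, 5]
  [∞, 18, ∞, 22, 13]
T^⊗3:
  [8, -3, -1, -19, -8]
  [-5, 8, -9, -10, -3]
  [10, 1, 18, 0, -4]
  [11, 17, 2, 15, 12]
  [19, 27, 10, 23, 28]
T^⊗4:
  [-7, 6, -11, -12, -5]
  [2, -7, 0, -18, -12]
  [2, 8, -7, 6, 3]
  [18, 9, 9, -7, 4]
  [28, 17, 19, 1, 12]
T^⊗5:
  [0, -9, -2, -20, -14]
  [-6, 0, -15, -11, -5]
  [9, 0, 0, -16, -5]
  [5, 16, 1, 0, 7]
  [13, 26, 9, 8, 15]
Key observation: the optimum is the walk 2->3->0->1->0->1, with weight (-9) + 12 + (-2) + 1 + (-2) = 0.
Optimal value attained by: walk 2->3->0->1->0->1.
Answer: (T^⊗5)[2][1] = 0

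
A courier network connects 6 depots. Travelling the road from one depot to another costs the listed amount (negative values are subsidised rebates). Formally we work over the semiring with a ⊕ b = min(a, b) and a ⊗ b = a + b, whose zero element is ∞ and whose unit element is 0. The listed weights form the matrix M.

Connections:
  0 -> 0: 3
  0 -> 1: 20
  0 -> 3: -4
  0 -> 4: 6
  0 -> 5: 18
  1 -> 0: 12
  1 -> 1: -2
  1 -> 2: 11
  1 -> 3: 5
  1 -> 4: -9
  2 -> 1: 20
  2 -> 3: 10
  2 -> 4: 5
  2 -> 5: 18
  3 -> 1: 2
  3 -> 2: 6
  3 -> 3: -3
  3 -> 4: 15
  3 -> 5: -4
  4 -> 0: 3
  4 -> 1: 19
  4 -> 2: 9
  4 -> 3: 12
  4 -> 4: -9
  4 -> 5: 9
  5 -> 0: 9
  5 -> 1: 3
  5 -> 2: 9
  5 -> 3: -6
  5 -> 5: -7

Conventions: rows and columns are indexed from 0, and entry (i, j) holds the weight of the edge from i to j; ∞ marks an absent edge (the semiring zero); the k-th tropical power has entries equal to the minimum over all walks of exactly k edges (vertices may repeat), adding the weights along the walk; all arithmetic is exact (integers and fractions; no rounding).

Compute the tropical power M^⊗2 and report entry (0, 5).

M^⊗2:
  [6, -2, 2, -7, -3, -8]
  [-6, -4, 0, 2, -18, 0]
  [8, 12, 14, 7, -4, 6]
  [5, -1, 3, -10, -7, -11]
  [-6, 10, 0, -1, -18, 0]
  [2, -4, 0, -13, -6, -14]
Key observation: the optimum is the walk 0->3->5, with weight (-4) + (-4) = -8.
Optimal value attained by: walk 0->3->5.
Answer: (M^⊗2)[0][5] = -8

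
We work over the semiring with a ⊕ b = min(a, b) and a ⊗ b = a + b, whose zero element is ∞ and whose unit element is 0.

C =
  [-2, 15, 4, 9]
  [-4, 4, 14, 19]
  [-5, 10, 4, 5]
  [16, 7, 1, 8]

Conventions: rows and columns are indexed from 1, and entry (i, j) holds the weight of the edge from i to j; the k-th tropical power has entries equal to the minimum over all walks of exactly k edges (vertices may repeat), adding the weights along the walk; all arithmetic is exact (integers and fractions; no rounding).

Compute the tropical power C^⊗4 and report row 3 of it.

C^⊗2:
  [-4, 13, 2, 7]
  [-6, 8, 0, 5]
  [-7, 10, -1, 4]
  [-4, 11, 5, 6]
C^⊗3:
  [-6, 11, 0, 5]
  [-8, 9, -2, 3]
  [-9, 8, -3, 2]
  [-6, 11, 0, 5]
C^⊗4:
  [-8, 9, -2, 3]
  [-10, 7, -4, 1]
  [-11, 6, -5, 0]
  [-8, 9, -2, 3]
Answer: row 3 of C^⊗4 = [-11, 6, -5, 0]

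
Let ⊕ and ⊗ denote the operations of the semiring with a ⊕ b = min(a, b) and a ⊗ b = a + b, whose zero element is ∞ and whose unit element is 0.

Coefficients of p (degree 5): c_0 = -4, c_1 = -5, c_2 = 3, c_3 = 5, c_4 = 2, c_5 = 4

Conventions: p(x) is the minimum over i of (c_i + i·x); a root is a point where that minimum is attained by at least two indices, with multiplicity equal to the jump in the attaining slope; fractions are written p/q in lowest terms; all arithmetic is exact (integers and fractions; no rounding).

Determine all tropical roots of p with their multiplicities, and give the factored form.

hull edge (i=0, c=-4) to (i=1, c=-5): slope -1, span 1
hull edge (i=1, c=-5) to (i=5, c=4): slope 9/4, span 4
Factored form: p(x) = 4 ⊗ (x ⊕ (-9/4)) ⊗ (x ⊕ (-9/4)) ⊗ (x ⊕ (-9/4)) ⊗ (x ⊕ (-9/4)) ⊗ (x ⊕ 1)
Answer: roots = -9/4 (mult 4), 1 (mult 1)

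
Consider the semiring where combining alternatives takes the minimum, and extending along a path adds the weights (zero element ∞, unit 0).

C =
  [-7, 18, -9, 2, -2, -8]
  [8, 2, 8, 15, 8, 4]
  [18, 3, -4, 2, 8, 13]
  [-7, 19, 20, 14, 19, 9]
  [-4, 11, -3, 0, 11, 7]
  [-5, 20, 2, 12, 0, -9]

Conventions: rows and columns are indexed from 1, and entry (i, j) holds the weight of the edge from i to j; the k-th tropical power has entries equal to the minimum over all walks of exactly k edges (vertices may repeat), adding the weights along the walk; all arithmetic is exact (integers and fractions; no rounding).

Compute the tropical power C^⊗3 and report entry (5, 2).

C^⊗2:
  [-14, -6, -16, -7, -9, -17]
  [-1, 4, -1, 8, 4, -5]
  [-5, -1, -8, -2, 4, 4]
  [-14, 11, -16, -5, -9, -15]
  [-11, 0, -13, -2, -6, -12]
  [-14, 5, -14, -3, -9, -18]
C^⊗3:
  [-22, -13, -23, -14, -17, -26]
  [-10, 2, -10, 1, -5, -14]
  [-12, -5, -14, -6, -7, -13]
  [-21, -13, -23, -14, -16, -24]
  [-18, -10, -20, -11, -13, -21]
  [-23, -11, -23, -12, -18, -27]
Key observation: the optimum is the walk 5->1->3->2, with weight (-4) + (-9) + 3 = -10.
Optimal value attained by: walk 5->1->3->2.
Answer: (C^⊗3)[5][2] = -10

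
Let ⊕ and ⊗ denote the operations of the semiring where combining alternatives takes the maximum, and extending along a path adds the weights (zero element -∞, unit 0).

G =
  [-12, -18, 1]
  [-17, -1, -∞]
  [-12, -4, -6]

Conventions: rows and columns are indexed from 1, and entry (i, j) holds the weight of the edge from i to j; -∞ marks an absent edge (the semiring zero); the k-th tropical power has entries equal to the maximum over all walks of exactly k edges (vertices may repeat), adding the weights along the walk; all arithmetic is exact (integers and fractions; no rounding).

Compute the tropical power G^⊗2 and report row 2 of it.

G^⊗2:
  [-11, -3, -5]
  [-18, -2, -16]
  [-18, -5, -11]
Answer: row 2 of G^⊗2 = [-18, -2, -16]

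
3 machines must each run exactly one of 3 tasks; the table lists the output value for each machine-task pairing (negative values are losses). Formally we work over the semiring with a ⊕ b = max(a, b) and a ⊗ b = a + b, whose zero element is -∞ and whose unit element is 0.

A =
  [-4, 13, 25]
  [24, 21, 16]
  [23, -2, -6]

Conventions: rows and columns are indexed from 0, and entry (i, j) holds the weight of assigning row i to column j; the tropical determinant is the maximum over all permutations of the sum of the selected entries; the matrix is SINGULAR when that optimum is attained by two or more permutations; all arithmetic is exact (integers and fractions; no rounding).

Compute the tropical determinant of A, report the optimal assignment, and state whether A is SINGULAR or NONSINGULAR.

σ = (0, 1, 2): (-4) + 21 + (-6) = 11
σ = (0, 2, 1): (-4) + 16 + (-2) = 10
σ = (1, 0, 2): 13 + 24 + (-6) = 31
σ = (1, 2, 0): 13 + 16 + 23 = 52
σ = (2, 0, 1): 25 + 24 + (-2) = 47
σ = (2, 1, 0): 25 + 21 + 23 = 69
Optimal value attained by: σ = (2, 1, 0).
Answer: det⊕(A) = 69; verdict: NONSINGULAR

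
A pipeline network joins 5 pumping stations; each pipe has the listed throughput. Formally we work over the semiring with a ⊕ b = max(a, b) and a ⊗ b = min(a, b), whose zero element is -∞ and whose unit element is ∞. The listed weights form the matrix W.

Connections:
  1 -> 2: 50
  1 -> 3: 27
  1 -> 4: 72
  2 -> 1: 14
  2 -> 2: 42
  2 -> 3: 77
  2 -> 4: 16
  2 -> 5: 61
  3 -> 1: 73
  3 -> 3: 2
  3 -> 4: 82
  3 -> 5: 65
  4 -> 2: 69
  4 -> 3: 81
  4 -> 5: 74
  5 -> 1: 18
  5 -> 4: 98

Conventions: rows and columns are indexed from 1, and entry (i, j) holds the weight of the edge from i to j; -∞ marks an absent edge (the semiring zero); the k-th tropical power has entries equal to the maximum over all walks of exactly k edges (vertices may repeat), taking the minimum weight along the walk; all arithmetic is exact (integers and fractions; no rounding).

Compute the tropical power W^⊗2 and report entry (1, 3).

W^⊗2:
  [27, 69, 72, 27, 72]
  [73, 42, 42, 77, 65]
  [18, 69, 81, 72, 74]
  [73, 42, 69, 81, 65]
  [-∞, 69, 81, 18, 74]
Key observation: the optimum is the walk 1->4->3, with weight 72 min 81 = 72.
Optimal value attained by: walk 1->4->3.
Answer: (W^⊗2)[1][3] = 72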